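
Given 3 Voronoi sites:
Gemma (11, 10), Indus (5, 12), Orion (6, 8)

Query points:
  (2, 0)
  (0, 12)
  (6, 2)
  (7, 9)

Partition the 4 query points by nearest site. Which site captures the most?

Orion

(2, 0) — d² to each: Gemma:181, Indus:153, Orion:80 → nearest is Orion
(0, 12) — d² to each: Gemma:125, Indus:25, Orion:52 → nearest is Indus
(6, 2) — d² to each: Gemma:89, Indus:101, Orion:36 → nearest is Orion
(7, 9) — d² to each: Gemma:17, Indus:13, Orion:2 → nearest is Orion
Tally — Indus:1, Orion:3. Orion captures the most (3).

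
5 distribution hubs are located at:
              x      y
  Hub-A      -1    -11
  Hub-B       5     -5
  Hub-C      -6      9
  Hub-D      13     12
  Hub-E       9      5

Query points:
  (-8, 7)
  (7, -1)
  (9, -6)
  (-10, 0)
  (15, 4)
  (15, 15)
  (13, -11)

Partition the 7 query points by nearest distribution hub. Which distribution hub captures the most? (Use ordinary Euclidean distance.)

Hub-B

(-8, 7) — d² to each: Hub-A:373, Hub-B:313, Hub-C:8, Hub-D:466, Hub-E:293 → nearest is Hub-C
(7, -1) — d² to each: Hub-A:164, Hub-B:20, Hub-C:269, Hub-D:205, Hub-E:40 → nearest is Hub-B
(9, -6) — d² to each: Hub-A:125, Hub-B:17, Hub-C:450, Hub-D:340, Hub-E:121 → nearest is Hub-B
(-10, 0) — d² to each: Hub-A:202, Hub-B:250, Hub-C:97, Hub-D:673, Hub-E:386 → nearest is Hub-C
(15, 4) — d² to each: Hub-A:481, Hub-B:181, Hub-C:466, Hub-D:68, Hub-E:37 → nearest is Hub-E
(15, 15) — d² to each: Hub-A:932, Hub-B:500, Hub-C:477, Hub-D:13, Hub-E:136 → nearest is Hub-D
(13, -11) — d² to each: Hub-A:196, Hub-B:100, Hub-C:761, Hub-D:529, Hub-E:272 → nearest is Hub-B
Tally — Hub-B:3, Hub-C:2, Hub-D:1, Hub-E:1. Hub-B captures the most (3).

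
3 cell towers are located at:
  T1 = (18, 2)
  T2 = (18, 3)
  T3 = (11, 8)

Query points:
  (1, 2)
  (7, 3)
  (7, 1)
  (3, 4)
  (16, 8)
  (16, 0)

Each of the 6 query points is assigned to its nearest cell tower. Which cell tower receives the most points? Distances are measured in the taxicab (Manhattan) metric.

(1, 2) — d to each: T1:17, T2:18, T3:16 → nearest is T3
(7, 3) — d to each: T1:12, T2:11, T3:9 → nearest is T3
(7, 1) — d to each: T1:12, T2:13, T3:11 → nearest is T3
(3, 4) — d to each: T1:17, T2:16, T3:12 → nearest is T3
(16, 8) — d to each: T1:8, T2:7, T3:5 → nearest is T3
(16, 0) — d to each: T1:4, T2:5, T3:13 → nearest is T1
Tally — T1:1, T3:5. T3 captures the most (5).

T3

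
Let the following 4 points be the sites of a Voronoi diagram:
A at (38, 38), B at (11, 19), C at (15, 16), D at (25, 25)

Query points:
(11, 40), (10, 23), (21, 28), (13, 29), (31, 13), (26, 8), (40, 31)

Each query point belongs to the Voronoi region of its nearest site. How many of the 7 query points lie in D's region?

(11, 40) — d² to each: A:733, B:441, C:592, D:421 → nearest is D
(10, 23) — d² to each: A:1009, B:17, C:74, D:229 → nearest is B
(21, 28) — d² to each: A:389, B:181, C:180, D:25 → nearest is D
(13, 29) — d² to each: A:706, B:104, C:173, D:160 → nearest is B
(31, 13) — d² to each: A:674, B:436, C:265, D:180 → nearest is D
(26, 8) — d² to each: A:1044, B:346, C:185, D:290 → nearest is C
(40, 31) — d² to each: A:53, B:985, C:850, D:261 → nearest is A
3 of the 7 points have D as nearest.

3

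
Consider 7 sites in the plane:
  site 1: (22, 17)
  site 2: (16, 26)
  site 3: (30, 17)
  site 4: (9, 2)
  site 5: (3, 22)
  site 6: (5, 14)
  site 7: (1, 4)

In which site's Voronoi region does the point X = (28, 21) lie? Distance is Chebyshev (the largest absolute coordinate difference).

d(X, site 1) = max(6, 4) = 6
d(X, site 2) = max(12, 5) = 12
d(X, site 3) = max(2, 4) = 4
d(X, site 4) = max(19, 19) = 19
d(X, site 5) = max(25, 1) = 25
d(X, site 6) = max(23, 7) = 23
d(X, site 7) = max(27, 17) = 27
The smallest is to site 3, so X lies in the Voronoi region of site 3.

site 3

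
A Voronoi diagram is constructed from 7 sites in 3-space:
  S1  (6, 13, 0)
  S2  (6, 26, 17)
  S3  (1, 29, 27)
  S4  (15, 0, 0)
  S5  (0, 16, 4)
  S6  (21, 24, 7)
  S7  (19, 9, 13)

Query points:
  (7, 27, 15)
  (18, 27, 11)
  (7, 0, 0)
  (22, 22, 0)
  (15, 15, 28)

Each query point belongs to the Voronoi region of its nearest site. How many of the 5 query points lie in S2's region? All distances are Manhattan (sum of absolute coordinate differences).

1

(7, 27, 15) — d to each: S1:30, S2:4, S3:20, S4:50, S5:29, S6:25, S7:32 → nearest is S2
(18, 27, 11) — d to each: S1:37, S2:19, S3:35, S4:41, S5:36, S6:10, S7:21 → nearest is S6
(7, 0, 0) — d to each: S1:14, S2:44, S3:62, S4:8, S5:27, S6:45, S7:34 → nearest is S4
(22, 22, 0) — d to each: S1:25, S2:37, S3:55, S4:29, S5:32, S6:10, S7:29 → nearest is S6
(15, 15, 28) — d to each: S1:39, S2:31, S3:29, S4:43, S5:40, S6:36, S7:25 → nearest is S7
1 of the 5 points has S2 as nearest.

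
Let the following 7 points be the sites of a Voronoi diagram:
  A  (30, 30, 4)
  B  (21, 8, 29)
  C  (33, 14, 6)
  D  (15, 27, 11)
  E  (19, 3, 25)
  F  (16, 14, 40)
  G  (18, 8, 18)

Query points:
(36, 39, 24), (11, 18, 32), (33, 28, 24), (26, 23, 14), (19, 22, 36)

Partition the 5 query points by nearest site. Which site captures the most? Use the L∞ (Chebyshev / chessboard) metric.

F

(36, 39, 24) — d to each: A:20, B:31, C:25, D:21, E:36, F:25, G:31 → nearest is A
(11, 18, 32) — d to each: A:28, B:10, C:26, D:21, E:15, F:8, G:14 → nearest is F
(33, 28, 24) — d to each: A:20, B:20, C:18, D:18, E:25, F:17, G:20 → nearest is F
(26, 23, 14) — d to each: A:10, B:15, C:9, D:11, E:20, F:26, G:15 → nearest is C
(19, 22, 36) — d to each: A:32, B:14, C:30, D:25, E:19, F:8, G:18 → nearest is F
Tally — A:1, C:1, F:3. F captures the most (3).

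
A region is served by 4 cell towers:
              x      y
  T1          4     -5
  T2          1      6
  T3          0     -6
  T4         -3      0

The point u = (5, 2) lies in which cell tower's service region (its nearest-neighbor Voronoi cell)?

Compare squared distances (the ordering matches that of the actual distances):
|uT1|² = (5−4)² + (2−(-5))² = 1 + 49 = 50
|uT2|² = (5−1)² + (2−6)² = 16 + 16 = 32
|uT3|² = (5−0)² + (2−(-6))² = 25 + 64 = 89
|uT4|² = (5−(-3))² + (2−0)² = 64 + 4 = 68
Minimum is at T2.

T2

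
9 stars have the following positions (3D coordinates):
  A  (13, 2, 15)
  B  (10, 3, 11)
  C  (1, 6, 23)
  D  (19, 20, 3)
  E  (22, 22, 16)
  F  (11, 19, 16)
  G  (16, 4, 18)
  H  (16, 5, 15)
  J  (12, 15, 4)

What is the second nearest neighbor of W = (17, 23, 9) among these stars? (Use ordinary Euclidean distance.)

E

Since √ is increasing, it suffices to compare squared distances:
|WA|² = (17−13)² + (23−2)² + (9−15)² = 16 + 441 + 36 = 493
|WB|² = (17−10)² + (23−3)² + (9−11)² = 49 + 400 + 4 = 453
|WC|² = (17−1)² + (23−6)² + (9−23)² = 256 + 289 + 196 = 741
|WD|² = (17−19)² + (23−20)² + (9−3)² = 4 + 9 + 36 = 49
|WE|² = (17−22)² + (23−22)² + (9−16)² = 25 + 1 + 49 = 75
|WF|² = (17−11)² + (23−19)² + (9−16)² = 36 + 16 + 49 = 101
|WG|² = (17−16)² + (23−4)² + (9−18)² = 1 + 361 + 81 = 443
|WH|² = (17−16)² + (23−5)² + (9−15)² = 1 + 324 + 36 = 361
|WJ|² = (17−12)² + (23−15)² + (9−4)² = 25 + 64 + 25 = 114
Sorted ascending: D, E, F, … — the second-nearest is E.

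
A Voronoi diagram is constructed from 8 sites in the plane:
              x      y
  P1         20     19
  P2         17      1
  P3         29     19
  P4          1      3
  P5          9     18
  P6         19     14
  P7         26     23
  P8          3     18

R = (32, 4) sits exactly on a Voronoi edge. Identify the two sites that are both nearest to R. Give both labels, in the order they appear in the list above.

Squared distances from R to each site:
|RP1|² = 144 + 225 = 369
|RP2|² = 225 + 9 = 234
|RP3|² = 9 + 225 = 234
|RP4|² = 961 + 1 = 962
|RP5|² = 529 + 196 = 725
|RP6|² = 169 + 100 = 269
|RP7|² = 36 + 361 = 397
|RP8|² = 841 + 196 = 1037
R is equidistant from P2 and P3 (both at squared distance 234), and every other site is strictly farther — so R lies on the P2–P3 Voronoi edge.

P2 and P3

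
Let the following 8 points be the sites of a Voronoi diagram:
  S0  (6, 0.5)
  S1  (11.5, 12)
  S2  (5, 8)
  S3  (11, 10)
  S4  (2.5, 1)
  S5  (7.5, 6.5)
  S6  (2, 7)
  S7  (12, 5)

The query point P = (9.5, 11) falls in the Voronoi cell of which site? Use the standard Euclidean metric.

Since √ is increasing, it suffices to compare squared distances:
|PS0|² = (9.5−6)² + (11−0.5)² = 12.25 + 110.25 = 122.5
|PS1|² = (9.5−11.5)² + (11−12)² = 4 + 1 = 5
|PS2|² = (9.5−5)² + (11−8)² = 20.25 + 9 = 29.25
|PS3|² = (9.5−11)² + (11−10)² = 2.25 + 1 = 3.25
|PS4|² = (9.5−2.5)² + (11−1)² = 49 + 100 = 149
|PS5|² = (9.5−7.5)² + (11−6.5)² = 4 + 20.25 = 24.25
|PS6|² = (9.5−2)² + (11−7)² = 56.25 + 16 = 72.25
|PS7|² = (9.5−12)² + (11−5)² = 6.25 + 36 = 42.25
S3 is nearest.

S3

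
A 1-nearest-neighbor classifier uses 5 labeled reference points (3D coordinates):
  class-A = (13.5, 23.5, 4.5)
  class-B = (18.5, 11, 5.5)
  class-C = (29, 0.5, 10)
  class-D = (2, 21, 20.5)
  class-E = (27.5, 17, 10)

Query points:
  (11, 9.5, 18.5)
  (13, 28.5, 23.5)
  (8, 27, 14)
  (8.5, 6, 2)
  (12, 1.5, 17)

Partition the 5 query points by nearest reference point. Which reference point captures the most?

(11, 9.5, 18.5) — d² to each: class-A:398.25, class-B:227.5, class-C:477.25, class-D:217.25, class-E:400.75 → nearest is class-D
(13, 28.5, 23.5) — d² to each: class-A:386.25, class-B:660.5, class-C:1222.25, class-D:186.25, class-E:524.75 → nearest is class-D
(8, 27, 14) — d² to each: class-A:132.75, class-B:438.5, class-C:1159.25, class-D:114.25, class-E:496.25 → nearest is class-D
(8.5, 6, 2) — d² to each: class-A:337.5, class-B:137.25, class-C:514.5, class-D:609.5, class-E:546 → nearest is class-B
(12, 1.5, 17) — d² to each: class-A:642.5, class-B:264.75, class-C:339, class-D:492.5, class-E:529.5 → nearest is class-B
Tally — class-B:2, class-D:3. class-D captures the most (3).

class-D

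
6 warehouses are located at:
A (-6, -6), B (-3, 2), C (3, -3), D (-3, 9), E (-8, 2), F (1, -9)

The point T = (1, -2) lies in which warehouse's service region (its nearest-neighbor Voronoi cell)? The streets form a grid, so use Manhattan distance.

C

d(T,A) = |1−(-6)| + |-2−(-6)| = 7 + 4 = 11
d(T,B) = |1−(-3)| + |-2−2| = 4 + 4 = 8
d(T,C) = |1−3| + |-2−(-3)| = 2 + 1 = 3
d(T,D) = |1−(-3)| + |-2−9| = 4 + 11 = 15
d(T,E) = |1−(-8)| + |-2−2| = 9 + 4 = 13
d(T,F) = |1−1| + |-2−(-9)| = 0 + 7 = 7
Minimum is at C.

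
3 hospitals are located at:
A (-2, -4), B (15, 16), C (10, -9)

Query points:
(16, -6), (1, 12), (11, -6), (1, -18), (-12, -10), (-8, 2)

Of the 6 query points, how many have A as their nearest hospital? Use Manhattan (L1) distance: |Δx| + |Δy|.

3

(16, -6) — d to each: A:20, B:23, C:9 → nearest is C
(1, 12) — d to each: A:19, B:18, C:30 → nearest is B
(11, -6) — d to each: A:15, B:26, C:4 → nearest is C
(1, -18) — d to each: A:17, B:48, C:18 → nearest is A
(-12, -10) — d to each: A:16, B:53, C:23 → nearest is A
(-8, 2) — d to each: A:12, B:37, C:29 → nearest is A
3 of the 6 points have A as nearest.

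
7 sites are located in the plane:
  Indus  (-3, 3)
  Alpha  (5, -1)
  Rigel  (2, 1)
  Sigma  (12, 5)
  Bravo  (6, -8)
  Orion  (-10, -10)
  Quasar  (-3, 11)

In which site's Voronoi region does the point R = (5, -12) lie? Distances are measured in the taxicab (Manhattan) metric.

d(R, Indus) = |5−(-3)| + |-12−3| = 8 + 15 = 23
d(R, Alpha) = |5−5| + |-12−(-1)| = 0 + 11 = 11
d(R, Rigel) = |5−2| + |-12−1| = 3 + 13 = 16
d(R, Sigma) = |5−12| + |-12−5| = 7 + 17 = 24
d(R, Bravo) = |5−6| + |-12−(-8)| = 1 + 4 = 5
d(R, Orion) = |5−(-10)| + |-12−(-10)| = 15 + 2 = 17
d(R, Quasar) = |5−(-3)| + |-12−11| = 8 + 23 = 31
The smallest is to Bravo, so R lies in the Voronoi region of Bravo.

Bravo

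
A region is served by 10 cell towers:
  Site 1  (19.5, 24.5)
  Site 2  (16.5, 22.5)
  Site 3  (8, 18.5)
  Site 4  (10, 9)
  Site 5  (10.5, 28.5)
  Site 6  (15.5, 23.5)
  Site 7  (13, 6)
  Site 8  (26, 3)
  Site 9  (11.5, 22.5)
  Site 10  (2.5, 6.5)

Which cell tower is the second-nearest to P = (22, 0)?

Compare squared distances (the ordering matches that of the actual distances):
d²(P, Site 1) = 6.25 + 600.25 = 606.5
d²(P, Site 2) = 30.25 + 506.25 = 536.5
d²(P, Site 3) = 196 + 342.25 = 538.25
d²(P, Site 4) = 144 + 81 = 225
d²(P, Site 5) = 132.25 + 812.25 = 944.5
d²(P, Site 6) = 42.25 + 552.25 = 594.5
d²(P, Site 7) = 81 + 36 = 117
d²(P, Site 8) = 16 + 9 = 25
d²(P, Site 9) = 110.25 + 506.25 = 616.5
d²(P, Site 10) = 380.25 + 42.25 = 422.5
Sorted ascending: Site 8, Site 7, Site 4, … — the second-nearest is Site 7.

Site 7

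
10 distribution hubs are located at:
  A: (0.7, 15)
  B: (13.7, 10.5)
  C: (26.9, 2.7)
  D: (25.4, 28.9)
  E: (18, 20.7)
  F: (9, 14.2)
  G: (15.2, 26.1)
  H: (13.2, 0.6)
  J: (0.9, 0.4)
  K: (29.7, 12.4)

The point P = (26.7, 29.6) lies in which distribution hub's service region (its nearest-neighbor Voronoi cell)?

Compare squared distances (the ordering matches that of the actual distances):
|PA|² = (26.7−0.7)² + (29.6−15)² = 676 + 213.16 = 889.16
|PB|² = (26.7−13.7)² + (29.6−10.5)² = 169 + 364.81 = 533.81
|PC|² = (26.7−26.9)² + (29.6−2.7)² = 0.04 + 723.61 = 723.65
|PD|² = (26.7−25.4)² + (29.6−28.9)² = 1.69 + 0.49 = 2.18
|PE|² = (26.7−18)² + (29.6−20.7)² = 75.69 + 79.21 = 154.9
|PF|² = (26.7−9)² + (29.6−14.2)² = 313.29 + 237.16 = 550.45
|PG|² = (26.7−15.2)² + (29.6−26.1)² = 132.25 + 12.25 = 144.5
|PH|² = (26.7−13.2)² + (29.6−0.6)² = 182.25 + 841 = 1023.25
|PJ|² = (26.7−0.9)² + (29.6−0.4)² = 665.64 + 852.64 = 1518.28
|PK|² = (26.7−29.7)² + (29.6−12.4)² = 9 + 295.84 = 304.84
The smallest is to D, so P lies in the Voronoi region of D.

D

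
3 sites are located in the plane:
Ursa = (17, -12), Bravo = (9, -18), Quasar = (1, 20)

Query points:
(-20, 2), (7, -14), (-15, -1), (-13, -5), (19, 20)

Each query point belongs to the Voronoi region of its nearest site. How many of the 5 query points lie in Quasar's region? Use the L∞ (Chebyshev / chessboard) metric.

3

(-20, 2) — d to each: Ursa:37, Bravo:29, Quasar:21 → nearest is Quasar
(7, -14) — d to each: Ursa:10, Bravo:4, Quasar:34 → nearest is Bravo
(-15, -1) — d to each: Ursa:32, Bravo:24, Quasar:21 → nearest is Quasar
(-13, -5) — d to each: Ursa:30, Bravo:22, Quasar:25 → nearest is Bravo
(19, 20) — d to each: Ursa:32, Bravo:38, Quasar:18 → nearest is Quasar
3 of the 5 points have Quasar as nearest.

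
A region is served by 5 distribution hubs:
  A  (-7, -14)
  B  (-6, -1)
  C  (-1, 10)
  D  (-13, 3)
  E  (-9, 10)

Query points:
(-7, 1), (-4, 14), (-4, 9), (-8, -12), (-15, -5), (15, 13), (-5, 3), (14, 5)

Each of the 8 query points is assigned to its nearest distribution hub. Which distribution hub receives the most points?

C

(-7, 1) — d² to each: A:225, B:5, C:117, D:40, E:85 → nearest is B
(-4, 14) — d² to each: A:793, B:229, C:25, D:202, E:41 → nearest is C
(-4, 9) — d² to each: A:538, B:104, C:10, D:117, E:26 → nearest is C
(-8, -12) — d² to each: A:5, B:125, C:533, D:250, E:485 → nearest is A
(-15, -5) — d² to each: A:145, B:97, C:421, D:68, E:261 → nearest is D
(15, 13) — d² to each: A:1213, B:637, C:265, D:884, E:585 → nearest is C
(-5, 3) — d² to each: A:293, B:17, C:65, D:64, E:65 → nearest is B
(14, 5) — d² to each: A:802, B:436, C:250, D:733, E:554 → nearest is C
Tally — A:1, B:2, C:4, D:1. C captures the most (4).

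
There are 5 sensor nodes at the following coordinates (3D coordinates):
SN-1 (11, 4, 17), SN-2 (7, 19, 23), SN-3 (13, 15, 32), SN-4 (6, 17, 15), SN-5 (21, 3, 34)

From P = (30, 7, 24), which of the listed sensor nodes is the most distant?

Since √ is increasing, it suffices to compare squared distances:
d²(P, SN-1) = (30−11)² + (7−4)² + (24−17)² = 361 + 9 + 49 = 419
d²(P, SN-2) = (30−7)² + (7−19)² + (24−23)² = 529 + 144 + 1 = 674
d²(P, SN-3) = (30−13)² + (7−15)² + (24−32)² = 289 + 64 + 64 = 417
d²(P, SN-4) = (30−6)² + (7−17)² + (24−15)² = 576 + 100 + 81 = 757
d²(P, SN-5) = (30−21)² + (7−3)² + (24−34)² = 81 + 16 + 100 = 197
The largest is to SN-4.

SN-4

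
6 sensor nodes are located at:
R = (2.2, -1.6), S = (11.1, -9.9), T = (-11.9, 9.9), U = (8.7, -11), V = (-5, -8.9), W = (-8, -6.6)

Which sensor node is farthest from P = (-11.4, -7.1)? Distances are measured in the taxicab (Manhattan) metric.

d(P,R) = |-11.4−2.2| + |-7.1−(-1.6)| = 13.6 + 5.5 = 19.1
d(P,S) = |-11.4−11.1| + |-7.1−(-9.9)| = 22.5 + 2.8 = 25.3
d(P,T) = |-11.4−(-11.9)| + |-7.1−9.9| = 0.5 + 17 = 17.5
d(P,U) = |-11.4−8.7| + |-7.1−(-11)| = 20.1 + 3.9 = 24
d(P,V) = |-11.4−(-5)| + |-7.1−(-8.9)| = 6.4 + 1.8 = 8.2
d(P,W) = |-11.4−(-8)| + |-7.1−(-6.6)| = 3.4 + 0.5 = 3.9
The largest is to S.

S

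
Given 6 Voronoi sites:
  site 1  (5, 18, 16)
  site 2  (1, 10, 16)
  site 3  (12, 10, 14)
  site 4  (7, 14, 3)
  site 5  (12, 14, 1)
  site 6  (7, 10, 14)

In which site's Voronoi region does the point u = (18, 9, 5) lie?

Squared Euclidean distances:
d²(u, site 1) = (18−5)² + (9−18)² + (5−16)² = 169 + 81 + 121 = 371
d²(u, site 2) = (18−1)² + (9−10)² + (5−16)² = 289 + 1 + 121 = 411
d²(u, site 3) = (18−12)² + (9−10)² + (5−14)² = 36 + 1 + 81 = 118
d²(u, site 4) = (18−7)² + (9−14)² + (5−3)² = 121 + 25 + 4 = 150
d²(u, site 5) = (18−12)² + (9−14)² + (5−1)² = 36 + 25 + 16 = 77
d²(u, site 6) = (18−7)² + (9−10)² + (5−14)² = 121 + 1 + 81 = 203
site 5 is nearest.

site 5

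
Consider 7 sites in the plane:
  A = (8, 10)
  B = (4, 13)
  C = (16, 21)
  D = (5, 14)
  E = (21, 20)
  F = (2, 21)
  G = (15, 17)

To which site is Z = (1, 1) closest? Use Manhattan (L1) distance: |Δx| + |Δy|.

B

d(Z,A) = |1−8| + |1−10| = 7 + 9 = 16
d(Z,B) = |1−4| + |1−13| = 3 + 12 = 15
d(Z,C) = |1−16| + |1−21| = 15 + 20 = 35
d(Z,D) = |1−5| + |1−14| = 4 + 13 = 17
d(Z,E) = |1−21| + |1−20| = 20 + 19 = 39
d(Z,F) = |1−2| + |1−21| = 1 + 20 = 21
d(Z,G) = |1−15| + |1−17| = 14 + 16 = 30
B is nearest.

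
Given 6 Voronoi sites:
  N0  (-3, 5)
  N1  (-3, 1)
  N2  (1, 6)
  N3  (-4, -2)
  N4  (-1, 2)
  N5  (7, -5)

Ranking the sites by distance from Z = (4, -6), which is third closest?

N4

Compare squared distances (the ordering matches that of the actual distances):
|ZN0|² = 49 + 121 = 170
|ZN1|² = 49 + 49 = 98
|ZN2|² = 9 + 144 = 153
|ZN3|² = 64 + 16 = 80
|ZN4|² = 25 + 64 = 89
|ZN5|² = 9 + 1 = 10
Sorted ascending: N5, N3, N4, N1, … — the third-nearest is N4.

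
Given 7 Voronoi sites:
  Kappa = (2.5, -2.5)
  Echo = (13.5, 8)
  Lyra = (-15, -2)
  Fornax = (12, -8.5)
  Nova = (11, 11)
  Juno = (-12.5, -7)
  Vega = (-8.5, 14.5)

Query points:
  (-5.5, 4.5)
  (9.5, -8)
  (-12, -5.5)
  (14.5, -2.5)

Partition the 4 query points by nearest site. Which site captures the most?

Fornax

(-5.5, 4.5) — d² to each: Kappa:113, Echo:373.25, Lyra:132.5, Fornax:475.25, Nova:314.5, Juno:181.25, Vega:109 → nearest is Vega
(9.5, -8) — d² to each: Kappa:79.25, Echo:272, Lyra:636.25, Fornax:6.5, Nova:363.25, Juno:485, Vega:830.25 → nearest is Fornax
(-12, -5.5) — d² to each: Kappa:219.25, Echo:832.5, Lyra:21.25, Fornax:585, Nova:801.25, Juno:2.5, Vega:412.25 → nearest is Juno
(14.5, -2.5) — d² to each: Kappa:144, Echo:111.25, Lyra:870.5, Fornax:42.25, Nova:194.5, Juno:749.25, Vega:818 → nearest is Fornax
Tally — Fornax:2, Juno:1, Vega:1. Fornax captures the most (2).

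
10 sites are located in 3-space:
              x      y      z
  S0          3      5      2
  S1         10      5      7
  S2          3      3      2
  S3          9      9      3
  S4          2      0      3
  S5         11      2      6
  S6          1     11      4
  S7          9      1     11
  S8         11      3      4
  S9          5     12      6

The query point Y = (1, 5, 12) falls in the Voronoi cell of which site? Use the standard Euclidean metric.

S7

Since √ is increasing, it suffices to compare squared distances:
|YS0|² = 4 + 0 + 100 = 104
|YS1|² = 81 + 0 + 25 = 106
|YS2|² = 4 + 4 + 100 = 108
|YS3|² = 64 + 16 + 81 = 161
|YS4|² = 1 + 25 + 81 = 107
|YS5|² = 100 + 9 + 36 = 145
|YS6|² = 0 + 36 + 64 = 100
|YS7|² = 64 + 16 + 1 = 81
|YS8|² = 100 + 4 + 64 = 168
|YS9|² = 16 + 49 + 36 = 101
S7 is nearest.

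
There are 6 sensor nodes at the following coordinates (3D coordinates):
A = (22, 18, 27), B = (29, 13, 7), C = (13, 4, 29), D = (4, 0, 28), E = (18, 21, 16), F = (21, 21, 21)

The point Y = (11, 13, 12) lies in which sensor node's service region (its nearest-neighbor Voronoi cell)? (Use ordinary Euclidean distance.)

E

Squared Euclidean distances:
|YA|² = 121 + 25 + 225 = 371
|YB|² = 324 + 0 + 25 = 349
|YC|² = 4 + 81 + 289 = 374
|YD|² = 49 + 169 + 256 = 474
|YE|² = 49 + 64 + 16 = 129
|YF|² = 100 + 64 + 81 = 245
E is nearest.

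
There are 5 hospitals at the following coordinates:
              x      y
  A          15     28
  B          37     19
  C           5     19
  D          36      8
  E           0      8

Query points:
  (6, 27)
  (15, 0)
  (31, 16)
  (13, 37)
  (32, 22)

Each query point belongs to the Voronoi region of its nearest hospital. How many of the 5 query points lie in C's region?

1

(6, 27) — d² to each: A:82, B:1025, C:65, D:1261, E:397 → nearest is C
(15, 0) — d² to each: A:784, B:845, C:461, D:505, E:289 → nearest is E
(31, 16) — d² to each: A:400, B:45, C:685, D:89, E:1025 → nearest is B
(13, 37) — d² to each: A:85, B:900, C:388, D:1370, E:1010 → nearest is A
(32, 22) — d² to each: A:325, B:34, C:738, D:212, E:1220 → nearest is B
1 of the 5 points has C as nearest.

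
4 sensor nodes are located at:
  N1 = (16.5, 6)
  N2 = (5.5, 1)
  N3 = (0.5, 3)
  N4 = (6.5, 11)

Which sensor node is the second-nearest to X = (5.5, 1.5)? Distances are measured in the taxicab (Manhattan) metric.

N3

d(X,N1) = |5.5−16.5| + |1.5−6| = 11 + 4.5 = 15.5
d(X,N2) = |5.5−5.5| + |1.5−1| = 0 + 0.5 = 0.5
d(X,N3) = |5.5−0.5| + |1.5−3| = 5 + 1.5 = 6.5
d(X,N4) = |5.5−6.5| + |1.5−11| = 1 + 9.5 = 10.5
Sorted ascending: N2, N3, N4, … — the second-nearest is N3.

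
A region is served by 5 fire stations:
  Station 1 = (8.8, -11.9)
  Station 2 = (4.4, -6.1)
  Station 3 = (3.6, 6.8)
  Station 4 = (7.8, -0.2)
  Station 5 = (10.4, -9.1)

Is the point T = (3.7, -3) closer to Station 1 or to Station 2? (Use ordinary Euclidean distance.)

Station 2

Compare squared distances:
d²(T, Station 1) = (3.7−8.8)² + (-3−(-11.9))² = 26.01 + 79.21 = 105.22
d²(T, Station 2) = (3.7−4.4)² + (-3−(-6.1))² = 0.49 + 9.61 = 10.1
105.22 > 10.1, so Station 2 is closer.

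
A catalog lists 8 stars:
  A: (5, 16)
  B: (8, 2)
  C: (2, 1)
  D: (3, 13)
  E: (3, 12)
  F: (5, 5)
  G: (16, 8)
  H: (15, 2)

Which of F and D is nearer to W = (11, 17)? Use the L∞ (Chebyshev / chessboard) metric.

d(W,F) = max(6, 12) = 12
d(W,D) = max(8, 4) = 8
12 > 8, so D is closer.

D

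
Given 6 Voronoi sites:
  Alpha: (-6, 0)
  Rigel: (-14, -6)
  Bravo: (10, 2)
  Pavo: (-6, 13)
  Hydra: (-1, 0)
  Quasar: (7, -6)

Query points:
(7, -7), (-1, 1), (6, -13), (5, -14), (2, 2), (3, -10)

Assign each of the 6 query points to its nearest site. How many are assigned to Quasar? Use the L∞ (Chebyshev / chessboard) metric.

4

(7, -7) — d to each: Alpha:13, Rigel:21, Bravo:9, Pavo:20, Hydra:8, Quasar:1 → nearest is Quasar
(-1, 1) — d to each: Alpha:5, Rigel:13, Bravo:11, Pavo:12, Hydra:1, Quasar:8 → nearest is Hydra
(6, -13) — d to each: Alpha:13, Rigel:20, Bravo:15, Pavo:26, Hydra:13, Quasar:7 → nearest is Quasar
(5, -14) — d to each: Alpha:14, Rigel:19, Bravo:16, Pavo:27, Hydra:14, Quasar:8 → nearest is Quasar
(2, 2) — d to each: Alpha:8, Rigel:16, Bravo:8, Pavo:11, Hydra:3, Quasar:8 → nearest is Hydra
(3, -10) — d to each: Alpha:10, Rigel:17, Bravo:12, Pavo:23, Hydra:10, Quasar:4 → nearest is Quasar
4 of the 6 points have Quasar as nearest.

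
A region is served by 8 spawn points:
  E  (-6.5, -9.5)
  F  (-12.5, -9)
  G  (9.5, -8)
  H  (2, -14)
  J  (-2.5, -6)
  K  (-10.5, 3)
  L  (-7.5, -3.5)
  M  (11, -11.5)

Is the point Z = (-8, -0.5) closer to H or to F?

Compare squared distances:
|ZH|² = (-8−2)² + (-0.5−(-14))² = 100 + 182.25 = 282.25
|ZF|² = (-8−(-12.5))² + (-0.5−(-9))² = 20.25 + 72.25 = 92.5
282.25 > 92.5, so F is closer.

F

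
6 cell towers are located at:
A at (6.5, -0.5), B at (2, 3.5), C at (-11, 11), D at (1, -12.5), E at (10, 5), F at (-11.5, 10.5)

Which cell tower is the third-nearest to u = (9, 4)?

B

Compare squared distances (the ordering matches that of the actual distances):
|uA|² = 6.25 + 20.25 = 26.5
|uB|² = 49 + 0.25 = 49.25
|uC|² = 400 + 49 = 449
|uD|² = 64 + 272.25 = 336.25
|uE|² = 1 + 1 = 2
|uF|² = 420.25 + 42.25 = 462.5
Sorted ascending: E, A, B, D, … — the third-nearest is B.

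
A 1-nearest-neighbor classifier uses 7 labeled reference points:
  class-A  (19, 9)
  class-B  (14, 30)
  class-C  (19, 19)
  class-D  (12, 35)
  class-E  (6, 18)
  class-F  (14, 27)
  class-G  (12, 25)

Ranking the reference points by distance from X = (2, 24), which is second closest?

Squared Euclidean distances:
d²(X, class-A) = (2−19)² + (24−9)² = 289 + 225 = 514
d²(X, class-B) = (2−14)² + (24−30)² = 144 + 36 = 180
d²(X, class-C) = (2−19)² + (24−19)² = 289 + 25 = 314
d²(X, class-D) = (2−12)² + (24−35)² = 100 + 121 = 221
d²(X, class-E) = (2−6)² + (24−18)² = 16 + 36 = 52
d²(X, class-F) = (2−14)² + (24−27)² = 144 + 9 = 153
d²(X, class-G) = (2−12)² + (24−25)² = 100 + 1 = 101
Sorted ascending: class-E, class-G, class-F, … — the second-nearest is class-G.

class-G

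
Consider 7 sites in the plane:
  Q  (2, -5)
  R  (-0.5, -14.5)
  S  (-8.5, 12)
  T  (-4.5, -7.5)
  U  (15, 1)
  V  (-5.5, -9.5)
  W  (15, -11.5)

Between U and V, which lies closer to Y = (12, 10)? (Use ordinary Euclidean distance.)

Compare squared distances:
|YU|² = (12−15)² + (10−1)² = 9 + 81 = 90
|YV|² = (12−(-5.5))² + (10−(-9.5))² = 306.25 + 380.25 = 686.5
90 < 686.5, so U is closer.

U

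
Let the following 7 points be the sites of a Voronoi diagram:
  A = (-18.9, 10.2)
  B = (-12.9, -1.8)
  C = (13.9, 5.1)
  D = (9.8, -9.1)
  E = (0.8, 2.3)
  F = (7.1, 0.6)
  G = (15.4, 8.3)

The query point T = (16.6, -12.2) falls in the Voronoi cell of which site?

D

Since √ is increasing, it suffices to compare squared distances:
|TA|² = 1260.25 + 501.76 = 1762.01
|TB|² = 870.25 + 108.16 = 978.41
|TC|² = 7.29 + 299.29 = 306.58
|TD|² = 46.24 + 9.61 = 55.85
|TE|² = 249.64 + 210.25 = 459.89
|TF|² = 90.25 + 163.84 = 254.09
|TG|² = 1.44 + 420.25 = 421.69
Minimum is at D.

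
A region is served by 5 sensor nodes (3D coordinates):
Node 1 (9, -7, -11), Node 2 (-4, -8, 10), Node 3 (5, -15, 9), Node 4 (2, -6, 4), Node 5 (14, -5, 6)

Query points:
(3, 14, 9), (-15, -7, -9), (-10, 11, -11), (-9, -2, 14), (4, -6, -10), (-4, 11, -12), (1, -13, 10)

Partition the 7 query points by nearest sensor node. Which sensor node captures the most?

Node 4

(3, 14, 9) — d² to each: Node 1:877, Node 2:534, Node 3:845, Node 4:426, Node 5:491 → nearest is Node 4
(-15, -7, -9) — d² to each: Node 1:580, Node 2:483, Node 3:788, Node 4:459, Node 5:1070 → nearest is Node 4
(-10, 11, -11) — d² to each: Node 1:685, Node 2:838, Node 3:1301, Node 4:658, Node 5:1121 → nearest is Node 4
(-9, -2, 14) — d² to each: Node 1:974, Node 2:77, Node 3:390, Node 4:237, Node 5:602 → nearest is Node 2
(4, -6, -10) — d² to each: Node 1:27, Node 2:468, Node 3:443, Node 4:200, Node 5:357 → nearest is Node 1
(-4, 11, -12) — d² to each: Node 1:494, Node 2:845, Node 3:1198, Node 4:581, Node 5:904 → nearest is Node 1
(1, -13, 10) — d² to each: Node 1:541, Node 2:50, Node 3:21, Node 4:86, Node 5:249 → nearest is Node 3
Tally — Node 1:2, Node 2:1, Node 3:1, Node 4:3. Node 4 captures the most (3).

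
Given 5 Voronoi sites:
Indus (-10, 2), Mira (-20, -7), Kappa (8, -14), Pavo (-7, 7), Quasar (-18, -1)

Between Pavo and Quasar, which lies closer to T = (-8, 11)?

Pavo

Compare squared distances:
d²(T, Pavo) = (-8−(-7))² + (11−7)² = 1 + 16 = 17
d²(T, Quasar) = (-8−(-18))² + (11−(-1))² = 100 + 144 = 244
17 < 244, so Pavo is closer.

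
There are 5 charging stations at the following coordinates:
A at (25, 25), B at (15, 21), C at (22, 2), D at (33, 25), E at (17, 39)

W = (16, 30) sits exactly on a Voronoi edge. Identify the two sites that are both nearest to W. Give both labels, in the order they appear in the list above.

B and E

Squared distances from W to each site:
|WA|² = (16−25)² + (30−25)² = 81 + 25 = 106
|WB|² = (16−15)² + (30−21)² = 1 + 81 = 82
|WC|² = (16−22)² + (30−2)² = 36 + 784 = 820
|WD|² = (16−33)² + (30−25)² = 289 + 25 = 314
|WE|² = (16−17)² + (30−39)² = 1 + 81 = 82
W is equidistant from B and E (both at squared distance 82), and every other site is strictly farther — so W lies on the B–E Voronoi edge.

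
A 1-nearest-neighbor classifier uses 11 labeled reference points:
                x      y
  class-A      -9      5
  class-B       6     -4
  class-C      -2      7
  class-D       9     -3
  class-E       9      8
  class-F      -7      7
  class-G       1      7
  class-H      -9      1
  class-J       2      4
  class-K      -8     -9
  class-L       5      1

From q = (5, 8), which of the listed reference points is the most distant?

Squared Euclidean distances:
d²(q, class-A) = 196 + 9 = 205
d²(q, class-B) = 1 + 144 = 145
d²(q, class-C) = 49 + 1 = 50
d²(q, class-D) = 16 + 121 = 137
d²(q, class-E) = 16 + 0 = 16
d²(q, class-F) = 144 + 1 = 145
d²(q, class-G) = 16 + 1 = 17
d²(q, class-H) = 196 + 49 = 245
d²(q, class-J) = 9 + 16 = 25
d²(q, class-K) = 169 + 289 = 458
d²(q, class-L) = 0 + 49 = 49
The largest is to class-K.

class-K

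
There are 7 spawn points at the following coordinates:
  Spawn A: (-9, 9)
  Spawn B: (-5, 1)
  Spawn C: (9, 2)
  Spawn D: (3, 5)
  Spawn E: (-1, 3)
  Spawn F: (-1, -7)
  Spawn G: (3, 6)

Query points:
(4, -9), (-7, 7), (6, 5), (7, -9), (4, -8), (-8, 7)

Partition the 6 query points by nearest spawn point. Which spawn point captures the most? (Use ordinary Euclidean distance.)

Spawn F

(4, -9) — d² to each: Spawn A:493, Spawn B:181, Spawn C:146, Spawn D:197, Spawn E:169, Spawn F:29, Spawn G:226 → nearest is Spawn F
(-7, 7) — d² to each: Spawn A:8, Spawn B:40, Spawn C:281, Spawn D:104, Spawn E:52, Spawn F:232, Spawn G:101 → nearest is Spawn A
(6, 5) — d² to each: Spawn A:241, Spawn B:137, Spawn C:18, Spawn D:9, Spawn E:53, Spawn F:193, Spawn G:10 → nearest is Spawn D
(7, -9) — d² to each: Spawn A:580, Spawn B:244, Spawn C:125, Spawn D:212, Spawn E:208, Spawn F:68, Spawn G:241 → nearest is Spawn F
(4, -8) — d² to each: Spawn A:458, Spawn B:162, Spawn C:125, Spawn D:170, Spawn E:146, Spawn F:26, Spawn G:197 → nearest is Spawn F
(-8, 7) — d² to each: Spawn A:5, Spawn B:45, Spawn C:314, Spawn D:125, Spawn E:65, Spawn F:245, Spawn G:122 → nearest is Spawn A
Tally — Spawn A:2, Spawn D:1, Spawn F:3. Spawn F captures the most (3).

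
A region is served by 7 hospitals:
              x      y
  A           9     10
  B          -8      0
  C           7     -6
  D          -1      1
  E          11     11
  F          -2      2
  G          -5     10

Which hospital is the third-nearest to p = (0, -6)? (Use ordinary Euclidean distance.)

F

Compare squared distances (the ordering matches that of the actual distances):
|pA|² = (0−9)² + (-6−10)² = 81 + 256 = 337
|pB|² = (0−(-8))² + (-6−0)² = 64 + 36 = 100
|pC|² = (0−7)² + (-6−(-6))² = 49 + 0 = 49
|pD|² = (0−(-1))² + (-6−1)² = 1 + 49 = 50
|pE|² = (0−11)² + (-6−11)² = 121 + 289 = 410
|pF|² = (0−(-2))² + (-6−2)² = 4 + 64 = 68
|pG|² = (0−(-5))² + (-6−10)² = 25 + 256 = 281
Sorted ascending: C, D, F, B, … — the third-nearest is F.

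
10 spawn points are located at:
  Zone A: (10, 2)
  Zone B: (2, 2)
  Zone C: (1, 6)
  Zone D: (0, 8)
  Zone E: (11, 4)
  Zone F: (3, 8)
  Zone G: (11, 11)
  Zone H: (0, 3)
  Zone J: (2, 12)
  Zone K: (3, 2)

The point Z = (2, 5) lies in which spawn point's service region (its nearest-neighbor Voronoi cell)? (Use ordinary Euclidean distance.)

Since √ is increasing, it suffices to compare squared distances:
d²(Z, Zone A) = (2−10)² + (5−2)² = 64 + 9 = 73
d²(Z, Zone B) = (2−2)² + (5−2)² = 0 + 9 = 9
d²(Z, Zone C) = (2−1)² + (5−6)² = 1 + 1 = 2
d²(Z, Zone D) = (2−0)² + (5−8)² = 4 + 9 = 13
d²(Z, Zone E) = (2−11)² + (5−4)² = 81 + 1 = 82
d²(Z, Zone F) = (2−3)² + (5−8)² = 1 + 9 = 10
d²(Z, Zone G) = (2−11)² + (5−11)² = 81 + 36 = 117
d²(Z, Zone H) = (2−0)² + (5−3)² = 4 + 4 = 8
d²(Z, Zone J) = (2−2)² + (5−12)² = 0 + 49 = 49
d²(Z, Zone K) = (2−3)² + (5−2)² = 1 + 9 = 10
Zone C is nearest.

Zone C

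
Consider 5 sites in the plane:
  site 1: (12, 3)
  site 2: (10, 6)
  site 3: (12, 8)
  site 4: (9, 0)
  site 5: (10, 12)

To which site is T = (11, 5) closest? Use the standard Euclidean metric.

Compare squared distances (the ordering matches that of the actual distances):
d²(T, site 1) = (11−12)² + (5−3)² = 1 + 4 = 5
d²(T, site 2) = (11−10)² + (5−6)² = 1 + 1 = 2
d²(T, site 3) = (11−12)² + (5−8)² = 1 + 9 = 10
d²(T, site 4) = (11−9)² + (5−0)² = 4 + 25 = 29
d²(T, site 5) = (11−10)² + (5−12)² = 1 + 49 = 50
Minimum is at site 2.

site 2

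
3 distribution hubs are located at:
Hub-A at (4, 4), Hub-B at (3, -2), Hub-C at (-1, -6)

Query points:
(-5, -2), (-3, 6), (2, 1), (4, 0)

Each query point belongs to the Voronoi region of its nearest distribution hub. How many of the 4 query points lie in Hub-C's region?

1

(-5, -2) — d² to each: Hub-A:117, Hub-B:64, Hub-C:32 → nearest is Hub-C
(-3, 6) — d² to each: Hub-A:53, Hub-B:100, Hub-C:148 → nearest is Hub-A
(2, 1) — d² to each: Hub-A:13, Hub-B:10, Hub-C:58 → nearest is Hub-B
(4, 0) — d² to each: Hub-A:16, Hub-B:5, Hub-C:61 → nearest is Hub-B
1 of the 4 points has Hub-C as nearest.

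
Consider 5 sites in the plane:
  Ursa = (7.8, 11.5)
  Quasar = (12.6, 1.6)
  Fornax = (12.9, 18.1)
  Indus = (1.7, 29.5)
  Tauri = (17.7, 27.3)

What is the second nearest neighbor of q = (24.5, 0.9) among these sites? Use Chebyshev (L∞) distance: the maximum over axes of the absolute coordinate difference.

d(q, Ursa) = max(16.7, 10.6) = 16.7
d(q, Quasar) = max(11.9, 0.7) = 11.9
d(q, Fornax) = max(11.6, 17.2) = 17.2
d(q, Indus) = max(22.8, 28.6) = 28.6
d(q, Tauri) = max(6.8, 26.4) = 26.4
Sorted ascending: Quasar, Ursa, Fornax, … — the second-nearest is Ursa.

Ursa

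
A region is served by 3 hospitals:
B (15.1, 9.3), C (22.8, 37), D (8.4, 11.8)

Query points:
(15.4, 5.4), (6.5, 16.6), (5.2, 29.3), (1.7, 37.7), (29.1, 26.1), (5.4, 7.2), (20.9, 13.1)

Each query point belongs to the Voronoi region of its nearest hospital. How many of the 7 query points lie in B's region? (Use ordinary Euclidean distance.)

2

(15.4, 5.4) — d² to each: B:15.3, C:1053.32, D:89.96 → nearest is B
(6.5, 16.6) — d² to each: B:127.25, C:681.85, D:26.65 → nearest is D
(5.2, 29.3) — d² to each: B:498.01, C:369.05, D:316.49 → nearest is D
(1.7, 37.7) — d² to each: B:986.12, C:445.7, D:715.7 → nearest is C
(29.1, 26.1) — d² to each: B:478.24, C:158.5, D:632.98 → nearest is C
(5.4, 7.2) — d² to each: B:98.5, C:1190.8, D:30.16 → nearest is D
(20.9, 13.1) — d² to each: B:48.08, C:574.82, D:157.94 → nearest is B
2 of the 7 points have B as nearest.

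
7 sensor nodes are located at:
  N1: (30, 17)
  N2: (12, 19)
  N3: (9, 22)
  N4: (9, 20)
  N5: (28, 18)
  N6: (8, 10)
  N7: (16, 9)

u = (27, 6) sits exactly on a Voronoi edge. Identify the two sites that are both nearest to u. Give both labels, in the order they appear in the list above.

Squared distances from u to each site:
|uN1|² = (27−30)² + (6−17)² = 9 + 121 = 130
|uN2|² = (27−12)² + (6−19)² = 225 + 169 = 394
|uN3|² = (27−9)² + (6−22)² = 324 + 256 = 580
|uN4|² = (27−9)² + (6−20)² = 324 + 196 = 520
|uN5|² = (27−28)² + (6−18)² = 1 + 144 = 145
|uN6|² = (27−8)² + (6−10)² = 361 + 16 = 377
|uN7|² = (27−16)² + (6−9)² = 121 + 9 = 130
u is equidistant from N1 and N7 (both at squared distance 130), and every other site is strictly farther — so u lies on the N1–N7 Voronoi edge.

N1 and N7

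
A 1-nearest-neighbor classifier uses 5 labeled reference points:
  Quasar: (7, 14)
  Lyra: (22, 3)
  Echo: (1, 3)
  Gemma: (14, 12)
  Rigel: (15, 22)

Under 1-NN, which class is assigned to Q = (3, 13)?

Squared Euclidean distances:
d²(Q, Quasar) = (3−7)² + (13−14)² = 16 + 1 = 17
d²(Q, Lyra) = (3−22)² + (13−3)² = 361 + 100 = 461
d²(Q, Echo) = (3−1)² + (13−3)² = 4 + 100 = 104
d²(Q, Gemma) = (3−14)² + (13−12)² = 121 + 1 = 122
d²(Q, Rigel) = (3−15)² + (13−22)² = 144 + 81 = 225
The smallest is to Quasar, so Q lies in the Voronoi region of Quasar.

Quasar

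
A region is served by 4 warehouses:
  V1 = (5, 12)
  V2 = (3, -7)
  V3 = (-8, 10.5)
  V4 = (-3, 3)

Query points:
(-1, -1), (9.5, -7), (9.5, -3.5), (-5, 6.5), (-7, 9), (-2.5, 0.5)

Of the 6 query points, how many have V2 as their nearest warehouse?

2

(-1, -1) — d² to each: V1:205, V2:52, V3:181.25, V4:20 → nearest is V4
(9.5, -7) — d² to each: V1:381.25, V2:42.25, V3:612.5, V4:256.25 → nearest is V2
(9.5, -3.5) — d² to each: V1:260.5, V2:54.5, V3:502.25, V4:198.5 → nearest is V2
(-5, 6.5) — d² to each: V1:130.25, V2:246.25, V3:25, V4:16.25 → nearest is V4
(-7, 9) — d² to each: V1:153, V2:356, V3:3.25, V4:52 → nearest is V3
(-2.5, 0.5) — d² to each: V1:188.5, V2:86.5, V3:130.25, V4:6.5 → nearest is V4
2 of the 6 points have V2 as nearest.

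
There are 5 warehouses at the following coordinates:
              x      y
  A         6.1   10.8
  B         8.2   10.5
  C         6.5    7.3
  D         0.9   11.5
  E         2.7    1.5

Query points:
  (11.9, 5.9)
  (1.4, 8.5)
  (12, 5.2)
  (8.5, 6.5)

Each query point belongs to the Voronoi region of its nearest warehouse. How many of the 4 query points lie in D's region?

1

(11.9, 5.9) — d² to each: A:57.65, B:34.85, C:31.12, D:152.36, E:104 → nearest is C
(1.4, 8.5) — d² to each: A:27.38, B:50.24, C:27.45, D:9.25, E:50.69 → nearest is D
(12, 5.2) — d² to each: A:66.17, B:42.53, C:34.66, D:162.9, E:100.18 → nearest is C
(8.5, 6.5) — d² to each: A:24.25, B:16.09, C:4.64, D:82.76, E:58.64 → nearest is C
1 of the 4 points has D as nearest.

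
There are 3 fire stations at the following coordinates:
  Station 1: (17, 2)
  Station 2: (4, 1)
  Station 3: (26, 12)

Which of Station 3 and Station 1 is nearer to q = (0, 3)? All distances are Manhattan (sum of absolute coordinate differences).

d(q, Station 3) = |0−26| + |3−12| = 26 + 9 = 35
d(q, Station 1) = |0−17| + |3−2| = 17 + 1 = 18
35 > 18, so Station 1 is closer.

Station 1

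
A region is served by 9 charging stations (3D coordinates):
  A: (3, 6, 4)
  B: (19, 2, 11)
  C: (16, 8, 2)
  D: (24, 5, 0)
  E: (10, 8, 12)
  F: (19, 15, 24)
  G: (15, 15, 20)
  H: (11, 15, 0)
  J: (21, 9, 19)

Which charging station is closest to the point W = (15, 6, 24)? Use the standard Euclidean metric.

Squared Euclidean distances:
|WA|² = 144 + 0 + 400 = 544
|WB|² = 16 + 16 + 169 = 201
|WC|² = 1 + 4 + 484 = 489
|WD|² = 81 + 1 + 576 = 658
|WE|² = 25 + 4 + 144 = 173
|WF|² = 16 + 81 + 0 = 97
|WG|² = 0 + 81 + 16 = 97
|WH|² = 16 + 81 + 576 = 673
|WJ|² = 36 + 9 + 25 = 70
Minimum is at J.

J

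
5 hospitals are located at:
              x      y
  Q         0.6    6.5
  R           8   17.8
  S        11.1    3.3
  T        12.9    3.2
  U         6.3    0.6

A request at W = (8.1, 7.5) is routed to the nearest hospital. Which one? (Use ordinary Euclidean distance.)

Since √ is increasing, it suffices to compare squared distances:
|WQ|² = (8.1−0.6)² + (7.5−6.5)² = 56.25 + 1 = 57.25
|WR|² = (8.1−8)² + (7.5−17.8)² = 0.01 + 106.09 = 106.1
|WS|² = (8.1−11.1)² + (7.5−3.3)² = 9 + 17.64 = 26.64
|WT|² = (8.1−12.9)² + (7.5−3.2)² = 23.04 + 18.49 = 41.53
|WU|² = (8.1−6.3)² + (7.5−0.6)² = 3.24 + 47.61 = 50.85
The smallest is to S, so W lies in the Voronoi region of S.

S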